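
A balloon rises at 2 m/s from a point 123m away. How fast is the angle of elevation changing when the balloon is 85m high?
0.011005 rad/s

tan(θ) = y/123
sec²(θ) · dθ/dt = (1/123) · dy/dt
dθ/dt = cos²(θ)/123 · 2 = 123/(123² + 85²) · 2
dθ/dt = 0.011005 rad/s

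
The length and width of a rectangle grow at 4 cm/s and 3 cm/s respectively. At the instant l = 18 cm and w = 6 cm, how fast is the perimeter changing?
14 cm/s

P = 2(l + w)
dP/dt = 2(dl/dt + dw/dt) = 2(4 + 3) = 14 cm/s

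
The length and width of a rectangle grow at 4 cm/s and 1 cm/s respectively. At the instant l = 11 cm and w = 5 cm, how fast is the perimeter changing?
10 cm/s

P = 2(l + w)
dP/dt = 2(dl/dt + dw/dt) = 2(4 + 1) = 10 cm/s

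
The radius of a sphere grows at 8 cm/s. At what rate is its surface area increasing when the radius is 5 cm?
320π cm²/s

S = 4πr²
dS/dt = dS/dr · dr/dt = 8πr · 8
At r = 5: dS/dt = 320π cm²/s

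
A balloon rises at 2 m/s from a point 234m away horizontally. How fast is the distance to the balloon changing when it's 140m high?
140√18589/18589 ≈ 1.027 m/s

z² = 234² + y²
z = √(234² + 140²) = 2√18589
dz/dt = y/z · dy/dt = 140/(2√18589) · 2 = 140√18589/18589 ≈ 1.027 m/s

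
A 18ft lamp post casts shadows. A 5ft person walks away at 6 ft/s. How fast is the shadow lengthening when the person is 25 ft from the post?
30/13 ft/s

By similar triangles: 18/(x+s) = 5/s
Solving: s = 5x/13
ds/dt = 5/13 · dx/dt = 5/13 · 6 = 30/13 ft/s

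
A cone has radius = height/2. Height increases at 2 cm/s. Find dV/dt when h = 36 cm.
648π cm³/s

V = (1/3)π(h/2)²h = πh³/12
dV/dt = πh²/4 · 2
At h = 36: dV/dt = 648π cm³/s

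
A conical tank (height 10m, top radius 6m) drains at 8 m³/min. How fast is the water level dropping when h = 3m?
200/(81π) ≈ 0.786 m/min

r/h = 6/10, so r = (3/5)h
V = (1/3)πr²h = (1/3)π((3/5)h)²h = (3/25)πh³
dV/dh = (9/25)πh²
dh/dt = (dV/dt)/(dV/dh) = -8/((9/25)π·3²) = -200/(81π) m/min
The level is dropping at 200/(81π) ≈ 0.786 m/min.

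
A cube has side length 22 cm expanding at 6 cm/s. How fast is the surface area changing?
1584 cm²/s

A = 6s²
dA/dt = 12s · ds/dt = 12·22·6 = 1584 cm²/s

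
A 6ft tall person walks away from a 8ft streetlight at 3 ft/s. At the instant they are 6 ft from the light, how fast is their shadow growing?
9 ft/s

By similar triangles: 8/(x+s) = 6/s
Solving: s = 6x/2
ds/dt = 6/2 · dx/dt = 3 · 3 = 9 ft/s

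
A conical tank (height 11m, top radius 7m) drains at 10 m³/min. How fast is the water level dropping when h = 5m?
242/(245π) ≈ 0.3144 m/min

r/h = 7/11, so r = (7/11)h
V = (1/3)πr²h = (1/3)π((7/11)h)²h = (49/363)πh³
dV/dh = (49/121)πh²
dh/dt = (dV/dt)/(dV/dh) = -10/((49/121)π·5²) = -242/(245π) m/min
The level is dropping at 242/(245π) ≈ 0.3144 m/min.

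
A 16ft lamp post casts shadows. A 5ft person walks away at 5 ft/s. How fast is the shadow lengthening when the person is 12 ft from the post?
25/11 ft/s

By similar triangles: 16/(x+s) = 5/s
Solving: s = 5x/11
ds/dt = 5/11 · dx/dt = 5/11 · 5 = 25/11 ft/s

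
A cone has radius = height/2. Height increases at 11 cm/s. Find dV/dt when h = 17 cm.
3179π/4 cm³/s

V = (1/3)π(h/2)²h = πh³/12
dV/dt = πh²/4 · 11
At h = 17: dV/dt = 3179π/4 cm³/s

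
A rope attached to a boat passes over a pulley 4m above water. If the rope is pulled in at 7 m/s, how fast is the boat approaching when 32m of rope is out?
8√7/3 ≈ 7.055 m/s

rope² = x² + 4²
x = √(32² - 4²) = 12√7
dx/dt = (rope/x) · d(rope)/dt = (32/(12√7)) · (-7) = -8√7/3 m/s
The boat approaches at 8√7/3 ≈ 7.055 m/s.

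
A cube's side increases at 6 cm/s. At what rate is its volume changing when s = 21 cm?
7938 cm³/s

V = s³
dV/dt = 3s² · ds/dt = 3·21²·6 = 7938 cm³/s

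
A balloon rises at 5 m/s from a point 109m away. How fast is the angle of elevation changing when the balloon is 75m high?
0.031132 rad/s

tan(θ) = y/109
sec²(θ) · dθ/dt = (1/109) · dy/dt
dθ/dt = cos²(θ)/109 · 5 = 109/(109² + 75²) · 5
dθ/dt = 0.031132 rad/s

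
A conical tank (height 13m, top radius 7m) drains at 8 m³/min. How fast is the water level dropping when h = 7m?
1352/(2401π) ≈ 0.1792 m/min

r/h = 7/13, so r = (7/13)h
V = (1/3)πr²h = (1/3)π((7/13)h)²h = (49/507)πh³
dV/dh = (49/169)πh²
dh/dt = (dV/dt)/(dV/dh) = -8/((49/169)π·7²) = -1352/(2401π) m/min
The level is dropping at 1352/(2401π) ≈ 0.1792 m/min.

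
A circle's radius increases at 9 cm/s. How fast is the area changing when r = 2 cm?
36π cm²/s

A = πr²
dA/dt = 2πr · dr/dt = 2π(2)(9) = 36π cm²/s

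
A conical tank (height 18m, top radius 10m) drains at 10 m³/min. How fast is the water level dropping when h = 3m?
18/(5π) ≈ 1.146 m/min

r/h = 10/18, so r = (5/9)h
V = (1/3)πr²h = (1/3)π((5/9)h)²h = (25/243)πh³
dV/dh = (25/81)πh²
dh/dt = (dV/dt)/(dV/dh) = -10/((25/81)π·3²) = -18/(5π) m/min
The level is dropping at 18/(5π) ≈ 1.146 m/min.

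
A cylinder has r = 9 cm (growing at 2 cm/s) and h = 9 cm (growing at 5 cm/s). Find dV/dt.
729π cm³/s

V = πr²h
dV/dt = 2πrh·dr/dt + πr²·dh/dt
= 2π(9)(9)(2) + π(9)²(5)
= 729π cm³/s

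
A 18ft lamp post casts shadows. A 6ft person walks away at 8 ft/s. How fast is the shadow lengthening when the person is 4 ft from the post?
4 ft/s

By similar triangles: 18/(x+s) = 6/s
Solving: s = 6x/12
ds/dt = 6/12 · dx/dt = 1/2 · 8 = 4 ft/s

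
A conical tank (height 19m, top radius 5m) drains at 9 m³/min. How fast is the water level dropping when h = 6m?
361/(100π) ≈ 1.149 m/min

r/h = 5/19, so r = (5/19)h
V = (1/3)πr²h = (1/3)π((5/19)h)²h = (25/1083)πh³
dV/dh = (25/361)πh²
dh/dt = (dV/dt)/(dV/dh) = -9/((25/361)π·6²) = -361/(100π) m/min
The level is dropping at 361/(100π) ≈ 1.149 m/min.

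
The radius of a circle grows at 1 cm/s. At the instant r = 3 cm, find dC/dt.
2π cm/s

C = 2πr
dC/dt = 2π · dr/dt = 2π · 1 = 2π cm/s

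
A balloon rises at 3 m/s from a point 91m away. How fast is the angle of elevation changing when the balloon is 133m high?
0.010512 rad/s

tan(θ) = y/91
sec²(θ) · dθ/dt = (1/91) · dy/dt
dθ/dt = cos²(θ)/91 · 3 = 91/(91² + 133²) · 3
dθ/dt = 0.010512 rad/s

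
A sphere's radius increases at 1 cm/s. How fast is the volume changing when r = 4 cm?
64π cm³/s

V = (4/3)πr³
dV/dt = dV/dr · dr/dt = 4πr² · 1
At r = 4: dV/dt = 64π cm³/s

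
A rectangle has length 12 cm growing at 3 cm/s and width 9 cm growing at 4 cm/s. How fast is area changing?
75 cm²/s

A = lw
dA/dt = w·dl/dt + l·dw/dt = 9·3 + 12·4 = 75 cm²/s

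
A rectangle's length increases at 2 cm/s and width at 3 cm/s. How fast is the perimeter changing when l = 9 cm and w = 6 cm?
10 cm/s

P = 2(l + w)
dP/dt = 2(dl/dt + dw/dt) = 2(2 + 3) = 10 cm/s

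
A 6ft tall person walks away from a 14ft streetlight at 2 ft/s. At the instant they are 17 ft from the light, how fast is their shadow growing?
3/2 ft/s

By similar triangles: 14/(x+s) = 6/s
Solving: s = 6x/8
ds/dt = 6/8 · dx/dt = 3/4 · 2 = 3/2 ft/s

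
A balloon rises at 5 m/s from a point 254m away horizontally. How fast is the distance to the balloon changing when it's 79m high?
395√70757/70757 ≈ 1.485 m/s

z² = 254² + y²
z = √(254² + 79²) = √70757
dz/dt = y/z · dy/dt = 79/√70757 · 5 = 395√70757/70757 ≈ 1.485 m/s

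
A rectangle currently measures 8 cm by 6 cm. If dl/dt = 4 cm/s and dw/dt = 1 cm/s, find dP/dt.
10 cm/s

P = 2(l + w)
dP/dt = 2(dl/dt + dw/dt) = 2(4 + 1) = 10 cm/s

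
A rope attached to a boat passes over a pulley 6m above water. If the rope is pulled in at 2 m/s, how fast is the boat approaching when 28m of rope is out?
28√187/187 ≈ 2.048 m/s

rope² = x² + 6²
x = √(28² - 6²) = 2√187
dx/dt = (rope/x) · d(rope)/dt = (28/(2√187)) · (-2) = -28√187/187 m/s
The boat approaches at 28√187/187 ≈ 2.048 m/s.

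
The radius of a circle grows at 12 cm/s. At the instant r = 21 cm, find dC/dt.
24π cm/s

C = 2πr
dC/dt = 2π · dr/dt = 2π · 12 = 24π cm/s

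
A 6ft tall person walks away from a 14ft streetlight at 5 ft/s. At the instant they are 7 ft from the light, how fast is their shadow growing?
15/4 ft/s

By similar triangles: 14/(x+s) = 6/s
Solving: s = 6x/8
ds/dt = 6/8 · dx/dt = 3/4 · 5 = 15/4 ft/s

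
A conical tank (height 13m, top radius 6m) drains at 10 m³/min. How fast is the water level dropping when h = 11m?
845/(2178π) ≈ 0.1235 m/min

r/h = 6/13, so r = (6/13)h
V = (1/3)πr²h = (1/3)π((6/13)h)²h = (12/169)πh³
dV/dh = (36/169)πh²
dh/dt = (dV/dt)/(dV/dh) = -10/((36/169)π·11²) = -845/(2178π) m/min
The level is dropping at 845/(2178π) ≈ 0.1235 m/min.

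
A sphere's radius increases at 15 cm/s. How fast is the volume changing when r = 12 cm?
8640π cm³/s

V = (4/3)πr³
dV/dt = dV/dr · dr/dt = 4πr² · 15
At r = 12: dV/dt = 8640π cm³/s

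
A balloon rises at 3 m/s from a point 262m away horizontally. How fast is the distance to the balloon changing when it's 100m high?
150√19661/19661 ≈ 1.07 m/s

z² = 262² + y²
z = √(262² + 100²) = 2√19661
dz/dt = y/z · dy/dt = 100/(2√19661) · 3 = 150√19661/19661 ≈ 1.07 m/s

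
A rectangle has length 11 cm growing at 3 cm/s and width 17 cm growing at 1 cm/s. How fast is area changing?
62 cm²/s

A = lw
dA/dt = w·dl/dt + l·dw/dt = 17·3 + 11·1 = 62 cm²/s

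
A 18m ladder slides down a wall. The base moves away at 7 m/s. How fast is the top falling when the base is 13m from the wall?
91√155/155 ≈ 7.309 m/s

x² + y² = 18²
2x·dx/dt + 2y·dy/dt = 0
dy/dt = -x/y · dx/dt = -13/√155 · 7 = -91√155/155 m/s
The top is descending at 91√155/155 ≈ 7.309 m/s.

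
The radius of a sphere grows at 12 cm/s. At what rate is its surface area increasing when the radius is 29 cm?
2784π cm²/s

S = 4πr²
dS/dt = dS/dr · dr/dt = 8πr · 12
At r = 29: dS/dt = 2784π cm²/s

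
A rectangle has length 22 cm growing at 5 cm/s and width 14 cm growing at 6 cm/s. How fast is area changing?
202 cm²/s

A = lw
dA/dt = w·dl/dt + l·dw/dt = 14·5 + 22·6 = 202 cm²/s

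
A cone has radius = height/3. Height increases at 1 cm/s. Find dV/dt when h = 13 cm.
169π/9 cm³/s

V = (1/3)π(h/3)²h = πh³/27
dV/dt = πh²/9 · 1
At h = 13: dV/dt = 169π/9 cm³/s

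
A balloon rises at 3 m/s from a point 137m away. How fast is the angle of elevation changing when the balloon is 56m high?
0.018763 rad/s

tan(θ) = y/137
sec²(θ) · dθ/dt = (1/137) · dy/dt
dθ/dt = cos²(θ)/137 · 3 = 137/(137² + 56²) · 3
dθ/dt = 0.018763 rad/s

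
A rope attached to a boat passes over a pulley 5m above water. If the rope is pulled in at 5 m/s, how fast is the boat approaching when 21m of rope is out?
105√26/104 ≈ 5.148 m/s

rope² = x² + 5²
x = √(21² - 5²) = 4√26
dx/dt = (rope/x) · d(rope)/dt = (21/(4√26)) · (-5) = -105√26/104 m/s
The boat approaches at 105√26/104 ≈ 5.148 m/s.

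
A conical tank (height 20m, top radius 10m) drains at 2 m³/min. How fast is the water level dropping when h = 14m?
2/(49π) ≈ 0.01299 m/min

r/h = 10/20, so r = (1/2)h
V = (1/3)πr²h = (1/3)π((1/2)h)²h = (1/12)πh³
dV/dh = (1/4)πh²
dh/dt = (dV/dt)/(dV/dh) = -2/((1/4)π·14²) = -2/(49π) m/min
The level is dropping at 2/(49π) ≈ 0.01299 m/min.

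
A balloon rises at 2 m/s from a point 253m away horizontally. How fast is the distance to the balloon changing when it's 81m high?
81√70570/35285 ≈ 0.6098 m/s

z² = 253² + y²
z = √(253² + 81²) = √70570
dz/dt = y/z · dy/dt = 81/√70570 · 2 = 81√70570/35285 ≈ 0.6098 m/s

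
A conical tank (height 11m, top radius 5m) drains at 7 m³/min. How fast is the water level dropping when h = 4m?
847/(400π) ≈ 0.674 m/min

r/h = 5/11, so r = (5/11)h
V = (1/3)πr²h = (1/3)π((5/11)h)²h = (25/363)πh³
dV/dh = (25/121)πh²
dh/dt = (dV/dt)/(dV/dh) = -7/((25/121)π·4²) = -847/(400π) m/min
The level is dropping at 847/(400π) ≈ 0.674 m/min.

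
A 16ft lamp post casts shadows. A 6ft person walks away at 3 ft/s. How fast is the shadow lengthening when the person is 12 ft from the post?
9/5 ft/s

By similar triangles: 16/(x+s) = 6/s
Solving: s = 6x/10
ds/dt = 6/10 · dx/dt = 3/5 · 3 = 9/5 ft/s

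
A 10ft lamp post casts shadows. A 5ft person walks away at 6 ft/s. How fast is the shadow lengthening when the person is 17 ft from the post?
6 ft/s

By similar triangles: 10/(x+s) = 5/s
Solving: s = 5x/5
ds/dt = 5/5 · dx/dt = 1 · 6 = 6 ft/s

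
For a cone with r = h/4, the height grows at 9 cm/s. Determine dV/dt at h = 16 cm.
144π cm³/s

V = (1/3)π(h/4)²h = πh³/48
dV/dt = πh²/16 · 9
At h = 16: dV/dt = 144π cm³/s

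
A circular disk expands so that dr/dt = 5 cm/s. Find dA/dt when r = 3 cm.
30π cm²/s

A = πr²
dA/dt = 2πr · dr/dt = 2π(3)(5) = 30π cm²/s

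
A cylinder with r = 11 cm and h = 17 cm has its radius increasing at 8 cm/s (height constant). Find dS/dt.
624π cm²/s

S = 2πrh + 2πr² (lateral + bases)
dS/dt = (2πh + 4πr)·dr/dt = (2π·17 + 4π·11)·8
= 624π cm²/s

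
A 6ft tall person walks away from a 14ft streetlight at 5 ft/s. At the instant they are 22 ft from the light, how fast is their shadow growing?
15/4 ft/s

By similar triangles: 14/(x+s) = 6/s
Solving: s = 6x/8
ds/dt = 6/8 · dx/dt = 3/4 · 5 = 15/4 ft/s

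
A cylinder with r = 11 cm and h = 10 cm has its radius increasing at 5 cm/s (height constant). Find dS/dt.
320π cm²/s

S = 2πrh + 2πr² (lateral + bases)
dS/dt = (2πh + 4πr)·dr/dt = (2π·10 + 4π·11)·5
= 320π cm²/s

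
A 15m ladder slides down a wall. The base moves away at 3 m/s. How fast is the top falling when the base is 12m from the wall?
4 m/s

x² + y² = 15²
2x·dx/dt + 2y·dy/dt = 0
dy/dt = -x/y · dx/dt = -12/9 · 3 = -4 m/s
The top is descending at 4 m/s.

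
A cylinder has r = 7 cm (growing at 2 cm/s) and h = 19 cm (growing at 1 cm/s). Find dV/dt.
581π cm³/s

V = πr²h
dV/dt = 2πrh·dr/dt + πr²·dh/dt
= 2π(7)(19)(2) + π(7)²(1)
= 581π cm³/s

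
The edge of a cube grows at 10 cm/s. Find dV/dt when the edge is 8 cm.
1920 cm³/s

V = s³
dV/dt = 3s² · ds/dt = 3·8²·10 = 1920 cm³/s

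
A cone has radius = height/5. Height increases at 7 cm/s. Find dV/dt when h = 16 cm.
1792π/25 cm³/s

V = (1/3)π(h/5)²h = πh³/75
dV/dt = πh²/25 · 7
At h = 16: dV/dt = 1792π/25 cm³/s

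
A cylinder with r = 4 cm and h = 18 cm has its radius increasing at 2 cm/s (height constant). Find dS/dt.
104π cm²/s

S = 2πrh + 2πr² (lateral + bases)
dS/dt = (2πh + 4πr)·dr/dt = (2π·18 + 4π·4)·2
= 104π cm²/s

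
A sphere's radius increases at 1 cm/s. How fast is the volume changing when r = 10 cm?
400π cm³/s

V = (4/3)πr³
dV/dt = dV/dr · dr/dt = 4πr² · 1
At r = 10: dV/dt = 400π cm³/s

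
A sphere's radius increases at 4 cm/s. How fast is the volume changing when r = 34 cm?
18496π cm³/s

V = (4/3)πr³
dV/dt = dV/dr · dr/dt = 4πr² · 4
At r = 34: dV/dt = 18496π cm³/s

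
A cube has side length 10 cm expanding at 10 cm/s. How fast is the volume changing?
3000 cm³/s

V = s³
dV/dt = 3s² · ds/dt = 3·10²·10 = 3000 cm³/s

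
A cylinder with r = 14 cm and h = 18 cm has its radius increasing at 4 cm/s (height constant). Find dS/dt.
368π cm²/s

S = 2πrh + 2πr² (lateral + bases)
dS/dt = (2πh + 4πr)·dr/dt = (2π·18 + 4π·14)·4
= 368π cm²/s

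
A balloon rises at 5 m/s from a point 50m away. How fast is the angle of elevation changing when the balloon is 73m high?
0.031933 rad/s

tan(θ) = y/50
sec²(θ) · dθ/dt = (1/50) · dy/dt
dθ/dt = cos²(θ)/50 · 5 = 50/(50² + 73²) · 5
dθ/dt = 0.031933 rad/s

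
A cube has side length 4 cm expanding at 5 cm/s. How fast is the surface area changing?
240 cm²/s

A = 6s²
dA/dt = 12s · ds/dt = 12·4·5 = 240 cm²/s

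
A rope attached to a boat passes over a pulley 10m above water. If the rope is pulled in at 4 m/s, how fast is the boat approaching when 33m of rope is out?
132√989/989 ≈ 4.197 m/s

rope² = x² + 10²
x = √(33² - 10²) = √989
dx/dt = (rope/x) · d(rope)/dt = (33/√989) · (-4) = -132√989/989 m/s
The boat approaches at 132√989/989 ≈ 4.197 m/s.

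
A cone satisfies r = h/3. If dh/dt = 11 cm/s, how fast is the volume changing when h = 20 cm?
4400π/9 cm³/s

V = (1/3)π(h/3)²h = πh³/27
dV/dt = πh²/9 · 11
At h = 20: dV/dt = 4400π/9 cm³/s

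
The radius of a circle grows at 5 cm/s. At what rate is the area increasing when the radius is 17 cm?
170π cm²/s

A = πr²
dA/dt = 2πr · dr/dt = 2π(17)(5) = 170π cm²/s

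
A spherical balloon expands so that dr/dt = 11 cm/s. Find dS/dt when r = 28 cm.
2464π cm²/s

S = 4πr²
dS/dt = dS/dr · dr/dt = 8πr · 11
At r = 28: dS/dt = 2464π cm²/s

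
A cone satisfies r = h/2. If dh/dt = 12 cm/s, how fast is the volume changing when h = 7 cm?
147π cm³/s

V = (1/3)π(h/2)²h = πh³/12
dV/dt = πh²/4 · 12
At h = 7: dV/dt = 147π cm³/s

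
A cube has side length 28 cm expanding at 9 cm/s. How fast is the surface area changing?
3024 cm²/s

A = 6s²
dA/dt = 12s · ds/dt = 12·28·9 = 3024 cm²/s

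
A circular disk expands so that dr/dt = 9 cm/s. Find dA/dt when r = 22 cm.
396π cm²/s

A = πr²
dA/dt = 2πr · dr/dt = 2π(22)(9) = 396π cm²/s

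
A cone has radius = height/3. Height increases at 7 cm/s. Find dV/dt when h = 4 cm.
112π/9 cm³/s

V = (1/3)π(h/3)²h = πh³/27
dV/dt = πh²/9 · 7
At h = 4: dV/dt = 112π/9 cm³/s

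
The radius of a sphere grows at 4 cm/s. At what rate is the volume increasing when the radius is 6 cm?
576π cm³/s

V = (4/3)πr³
dV/dt = dV/dr · dr/dt = 4πr² · 4
At r = 6: dV/dt = 576π cm³/s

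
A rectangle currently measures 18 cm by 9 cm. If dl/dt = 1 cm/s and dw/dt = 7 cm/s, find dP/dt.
16 cm/s

P = 2(l + w)
dP/dt = 2(dl/dt + dw/dt) = 2(1 + 7) = 16 cm/s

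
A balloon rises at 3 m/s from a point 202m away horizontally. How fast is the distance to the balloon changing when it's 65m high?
195√45029/45029 ≈ 0.9189 m/s

z² = 202² + y²
z = √(202² + 65²) = √45029
dz/dt = y/z · dy/dt = 65/√45029 · 3 = 195√45029/45029 ≈ 0.9189 m/s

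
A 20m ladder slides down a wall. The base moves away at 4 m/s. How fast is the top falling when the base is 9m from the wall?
36√319/319 ≈ 2.016 m/s

x² + y² = 20²
2x·dx/dt + 2y·dy/dt = 0
dy/dt = -x/y · dx/dt = -9/√319 · 4 = -36√319/319 m/s
The top is descending at 36√319/319 ≈ 2.016 m/s.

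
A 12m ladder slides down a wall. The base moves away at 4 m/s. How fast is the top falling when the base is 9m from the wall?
12√7/7 ≈ 4.536 m/s

x² + y² = 12²
2x·dx/dt + 2y·dy/dt = 0
dy/dt = -x/y · dx/dt = -9/(3√7) · 4 = -12√7/7 m/s
The top is descending at 12√7/7 ≈ 4.536 m/s.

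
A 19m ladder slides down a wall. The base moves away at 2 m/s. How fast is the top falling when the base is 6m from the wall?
12√13/65 ≈ 0.6656 m/s

x² + y² = 19²
2x·dx/dt + 2y·dy/dt = 0
dy/dt = -x/y · dx/dt = -6/(5√13) · 2 = -12√13/65 m/s
The top is descending at 12√13/65 ≈ 0.6656 m/s.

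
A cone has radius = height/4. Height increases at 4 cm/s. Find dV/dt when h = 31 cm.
961π/4 cm³/s

V = (1/3)π(h/4)²h = πh³/48
dV/dt = πh²/16 · 4
At h = 31: dV/dt = 961π/4 cm³/s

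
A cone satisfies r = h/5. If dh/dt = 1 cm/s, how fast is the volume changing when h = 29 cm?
841π/25 cm³/s

V = (1/3)π(h/5)²h = πh³/75
dV/dt = πh²/25 · 1
At h = 29: dV/dt = 841π/25 cm³/s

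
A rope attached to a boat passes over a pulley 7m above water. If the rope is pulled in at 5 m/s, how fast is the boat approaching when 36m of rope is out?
180√1247/1247 ≈ 5.097 m/s

rope² = x² + 7²
x = √(36² - 7²) = √1247
dx/dt = (rope/x) · d(rope)/dt = (36/√1247) · (-5) = -180√1247/1247 m/s
The boat approaches at 180√1247/1247 ≈ 5.097 m/s.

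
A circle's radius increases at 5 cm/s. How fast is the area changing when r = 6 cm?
60π cm²/s

A = πr²
dA/dt = 2πr · dr/dt = 2π(6)(5) = 60π cm²/s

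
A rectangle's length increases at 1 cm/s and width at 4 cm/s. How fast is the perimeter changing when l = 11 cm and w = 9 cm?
10 cm/s

P = 2(l + w)
dP/dt = 2(dl/dt + dw/dt) = 2(1 + 4) = 10 cm/s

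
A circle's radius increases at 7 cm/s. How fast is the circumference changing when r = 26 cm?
14π cm/s

C = 2πr
dC/dt = 2π · dr/dt = 2π · 7 = 14π cm/s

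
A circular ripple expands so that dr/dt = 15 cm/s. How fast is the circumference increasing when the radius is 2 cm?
30π cm/s

C = 2πr
dC/dt = 2π · dr/dt = 2π · 15 = 30π cm/s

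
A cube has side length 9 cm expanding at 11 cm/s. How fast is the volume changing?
2673 cm³/s

V = s³
dV/dt = 3s² · ds/dt = 3·9²·11 = 2673 cm³/s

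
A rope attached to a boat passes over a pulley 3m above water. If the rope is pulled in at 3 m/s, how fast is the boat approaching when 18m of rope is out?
18√35/35 ≈ 3.043 m/s

rope² = x² + 3²
x = √(18² - 3²) = 3√35
dx/dt = (rope/x) · d(rope)/dt = (18/(3√35)) · (-3) = -18√35/35 m/s
The boat approaches at 18√35/35 ≈ 3.043 m/s.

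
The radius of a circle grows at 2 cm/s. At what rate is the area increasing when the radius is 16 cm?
64π cm²/s

A = πr²
dA/dt = 2πr · dr/dt = 2π(16)(2) = 64π cm²/s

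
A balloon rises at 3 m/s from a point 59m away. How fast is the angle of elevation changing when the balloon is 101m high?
0.012937 rad/s

tan(θ) = y/59
sec²(θ) · dθ/dt = (1/59) · dy/dt
dθ/dt = cos²(θ)/59 · 3 = 59/(59² + 101²) · 3
dθ/dt = 0.012937 rad/s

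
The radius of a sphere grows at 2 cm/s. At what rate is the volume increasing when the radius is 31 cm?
7688π cm³/s

V = (4/3)πr³
dV/dt = dV/dr · dr/dt = 4πr² · 2
At r = 31: dV/dt = 7688π cm³/s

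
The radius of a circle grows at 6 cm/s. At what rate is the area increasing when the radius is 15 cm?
180π cm²/s

A = πr²
dA/dt = 2πr · dr/dt = 2π(15)(6) = 180π cm²/s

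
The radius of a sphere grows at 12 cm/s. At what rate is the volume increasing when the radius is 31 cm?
46128π cm³/s

V = (4/3)πr³
dV/dt = dV/dr · dr/dt = 4πr² · 12
At r = 31: dV/dt = 46128π cm³/s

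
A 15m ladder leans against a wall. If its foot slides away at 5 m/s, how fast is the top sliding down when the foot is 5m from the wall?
5√2/4 ≈ 1.768 m/s

x² + y² = 15²
2x·dx/dt + 2y·dy/dt = 0
dy/dt = -x/y · dx/dt = -5/(10√2) · 5 = -5√2/4 m/s
The top is descending at 5√2/4 ≈ 1.768 m/s.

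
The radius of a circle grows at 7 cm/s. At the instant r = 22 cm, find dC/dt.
14π cm/s

C = 2πr
dC/dt = 2π · dr/dt = 2π · 7 = 14π cm/s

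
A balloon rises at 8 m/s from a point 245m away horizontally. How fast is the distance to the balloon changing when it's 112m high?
128√1481/1481 ≈ 3.326 m/s

z² = 245² + y²
z = √(245² + 112²) = 7√1481
dz/dt = y/z · dy/dt = 112/(7√1481) · 8 = 128√1481/1481 ≈ 3.326 m/s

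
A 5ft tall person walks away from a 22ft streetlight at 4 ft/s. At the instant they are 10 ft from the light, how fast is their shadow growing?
20/17 ft/s

By similar triangles: 22/(x+s) = 5/s
Solving: s = 5x/17
ds/dt = 5/17 · dx/dt = 5/17 · 4 = 20/17 ft/s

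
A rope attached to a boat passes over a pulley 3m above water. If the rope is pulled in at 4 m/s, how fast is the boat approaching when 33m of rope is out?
11√30/15 ≈ 4.017 m/s

rope² = x² + 3²
x = √(33² - 3²) = 6√30
dx/dt = (rope/x) · d(rope)/dt = (33/(6√30)) · (-4) = -11√30/15 m/s
The boat approaches at 11√30/15 ≈ 4.017 m/s.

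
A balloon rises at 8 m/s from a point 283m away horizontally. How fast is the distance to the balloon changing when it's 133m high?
532√97778/48889 ≈ 3.403 m/s

z² = 283² + y²
z = √(283² + 133²) = √97778
dz/dt = y/z · dy/dt = 133/√97778 · 8 = 532√97778/48889 ≈ 3.403 m/s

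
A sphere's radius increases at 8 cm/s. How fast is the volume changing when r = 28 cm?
25088π cm³/s

V = (4/3)πr³
dV/dt = dV/dr · dr/dt = 4πr² · 8
At r = 28: dV/dt = 25088π cm³/s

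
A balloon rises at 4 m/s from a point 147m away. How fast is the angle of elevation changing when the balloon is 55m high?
0.023869 rad/s

tan(θ) = y/147
sec²(θ) · dθ/dt = (1/147) · dy/dt
dθ/dt = cos²(θ)/147 · 4 = 147/(147² + 55²) · 4
dθ/dt = 0.023869 rad/s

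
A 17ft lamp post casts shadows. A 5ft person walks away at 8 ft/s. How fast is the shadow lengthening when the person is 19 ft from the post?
10/3 ft/s

By similar triangles: 17/(x+s) = 5/s
Solving: s = 5x/12
ds/dt = 5/12 · dx/dt = 5/12 · 8 = 10/3 ft/s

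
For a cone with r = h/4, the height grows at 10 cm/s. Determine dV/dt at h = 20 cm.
250π cm³/s

V = (1/3)π(h/4)²h = πh³/48
dV/dt = πh²/16 · 10
At h = 20: dV/dt = 250π cm³/s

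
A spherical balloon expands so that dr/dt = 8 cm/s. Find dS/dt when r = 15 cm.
960π cm²/s

S = 4πr²
dS/dt = dS/dr · dr/dt = 8πr · 8
At r = 15: dS/dt = 960π cm²/s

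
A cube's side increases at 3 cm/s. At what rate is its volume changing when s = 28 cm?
7056 cm³/s

V = s³
dV/dt = 3s² · ds/dt = 3·28²·3 = 7056 cm³/s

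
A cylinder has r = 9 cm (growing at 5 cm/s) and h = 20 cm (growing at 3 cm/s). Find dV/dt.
2043π cm³/s

V = πr²h
dV/dt = 2πrh·dr/dt + πr²·dh/dt
= 2π(9)(20)(5) + π(9)²(3)
= 2043π cm³/s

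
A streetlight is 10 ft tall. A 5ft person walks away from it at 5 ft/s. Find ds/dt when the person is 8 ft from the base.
5 ft/s

By similar triangles: 10/(x+s) = 5/s
Solving: s = 5x/5
ds/dt = 5/5 · dx/dt = 1 · 5 = 5 ft/s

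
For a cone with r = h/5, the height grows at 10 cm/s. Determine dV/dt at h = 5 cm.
10π cm³/s

V = (1/3)π(h/5)²h = πh³/75
dV/dt = πh²/25 · 10
At h = 5: dV/dt = 10π cm³/s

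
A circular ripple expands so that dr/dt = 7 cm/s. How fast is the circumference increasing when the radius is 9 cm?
14π cm/s

C = 2πr
dC/dt = 2π · dr/dt = 2π · 7 = 14π cm/s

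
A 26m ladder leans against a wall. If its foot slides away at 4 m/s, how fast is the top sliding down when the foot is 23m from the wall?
92√3/21 ≈ 7.588 m/s

x² + y² = 26²
2x·dx/dt + 2y·dy/dt = 0
dy/dt = -x/y · dx/dt = -23/(7√3) · 4 = -92√3/21 m/s
The top is descending at 92√3/21 ≈ 7.588 m/s.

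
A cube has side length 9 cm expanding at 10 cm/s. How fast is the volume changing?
2430 cm³/s

V = s³
dV/dt = 3s² · ds/dt = 3·9²·10 = 2430 cm³/s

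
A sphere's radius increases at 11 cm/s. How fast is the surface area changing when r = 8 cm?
704π cm²/s

S = 4πr²
dS/dt = dS/dr · dr/dt = 8πr · 11
At r = 8: dS/dt = 704π cm²/s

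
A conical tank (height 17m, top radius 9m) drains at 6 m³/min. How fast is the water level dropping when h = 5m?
578/(675π) ≈ 0.2726 m/min

r/h = 9/17, so r = (9/17)h
V = (1/3)πr²h = (1/3)π((9/17)h)²h = (27/289)πh³
dV/dh = (81/289)πh²
dh/dt = (dV/dt)/(dV/dh) = -6/((81/289)π·5²) = -578/(675π) m/min
The level is dropping at 578/(675π) ≈ 0.2726 m/min.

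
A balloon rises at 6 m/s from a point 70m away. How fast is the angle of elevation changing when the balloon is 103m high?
0.027081 rad/s

tan(θ) = y/70
sec²(θ) · dθ/dt = (1/70) · dy/dt
dθ/dt = cos²(θ)/70 · 6 = 70/(70² + 103²) · 6
dθ/dt = 0.027081 rad/s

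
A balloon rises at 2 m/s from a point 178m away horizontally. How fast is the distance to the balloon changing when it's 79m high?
158√1517/7585 ≈ 0.8113 m/s

z² = 178² + y²
z = √(178² + 79²) = 5√1517
dz/dt = y/z · dy/dt = 79/(5√1517) · 2 = 158√1517/7585 ≈ 0.8113 m/s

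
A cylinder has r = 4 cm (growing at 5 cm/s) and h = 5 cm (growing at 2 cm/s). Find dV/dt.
232π cm³/s

V = πr²h
dV/dt = 2πrh·dr/dt + πr²·dh/dt
= 2π(4)(5)(5) + π(4)²(2)
= 232π cm³/s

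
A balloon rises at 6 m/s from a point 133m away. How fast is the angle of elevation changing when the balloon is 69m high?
0.035546 rad/s

tan(θ) = y/133
sec²(θ) · dθ/dt = (1/133) · dy/dt
dθ/dt = cos²(θ)/133 · 6 = 133/(133² + 69²) · 6
dθ/dt = 0.035546 rad/s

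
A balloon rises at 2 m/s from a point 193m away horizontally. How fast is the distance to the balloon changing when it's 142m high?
284√57413/57413 ≈ 1.185 m/s

z² = 193² + y²
z = √(193² + 142²) = √57413
dz/dt = y/z · dy/dt = 142/√57413 · 2 = 284√57413/57413 ≈ 1.185 m/s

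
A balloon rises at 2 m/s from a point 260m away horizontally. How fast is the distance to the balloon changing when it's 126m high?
126√20869/20869 ≈ 0.8722 m/s

z² = 260² + y²
z = √(260² + 126²) = 2√20869
dz/dt = y/z · dy/dt = 126/(2√20869) · 2 = 126√20869/20869 ≈ 0.8722 m/s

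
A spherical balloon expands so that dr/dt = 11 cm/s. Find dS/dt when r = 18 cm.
1584π cm²/s

S = 4πr²
dS/dt = dS/dr · dr/dt = 8πr · 11
At r = 18: dS/dt = 1584π cm²/s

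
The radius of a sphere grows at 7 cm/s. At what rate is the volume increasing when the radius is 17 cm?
8092π cm³/s

V = (4/3)πr³
dV/dt = dV/dr · dr/dt = 4πr² · 7
At r = 17: dV/dt = 8092π cm³/s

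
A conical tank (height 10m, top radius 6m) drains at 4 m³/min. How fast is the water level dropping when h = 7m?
100/(441π) ≈ 0.07218 m/min

r/h = 6/10, so r = (3/5)h
V = (1/3)πr²h = (1/3)π((3/5)h)²h = (3/25)πh³
dV/dh = (9/25)πh²
dh/dt = (dV/dt)/(dV/dh) = -4/((9/25)π·7²) = -100/(441π) m/min
The level is dropping at 100/(441π) ≈ 0.07218 m/min.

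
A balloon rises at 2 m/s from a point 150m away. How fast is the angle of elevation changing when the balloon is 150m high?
0.006667 rad/s

tan(θ) = y/150
sec²(θ) · dθ/dt = (1/150) · dy/dt
dθ/dt = cos²(θ)/150 · 2 = 150/(150² + 150²) · 2
dθ/dt = 0.006667 rad/s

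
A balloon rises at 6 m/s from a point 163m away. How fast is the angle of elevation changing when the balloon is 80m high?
0.029664 rad/s

tan(θ) = y/163
sec²(θ) · dθ/dt = (1/163) · dy/dt
dθ/dt = cos²(θ)/163 · 6 = 163/(163² + 80²) · 6
dθ/dt = 0.029664 rad/s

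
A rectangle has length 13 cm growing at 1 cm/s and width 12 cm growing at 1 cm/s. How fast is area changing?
25 cm²/s

A = lw
dA/dt = w·dl/dt + l·dw/dt = 12·1 + 13·1 = 25 cm²/s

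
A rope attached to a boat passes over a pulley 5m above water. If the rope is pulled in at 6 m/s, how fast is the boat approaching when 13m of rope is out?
13/2 = 6.5 m/s

rope² = x² + 5²
x = √(13² - 5²) = 12
dx/dt = (rope/x) · d(rope)/dt = (13/12) · (-6) = -13/2 m/s
The boat approaches at 13/2 = 6.5 m/s.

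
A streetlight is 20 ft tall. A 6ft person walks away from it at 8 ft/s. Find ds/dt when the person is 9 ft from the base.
24/7 ft/s

By similar triangles: 20/(x+s) = 6/s
Solving: s = 6x/14
ds/dt = 6/14 · dx/dt = 3/7 · 8 = 24/7 ft/s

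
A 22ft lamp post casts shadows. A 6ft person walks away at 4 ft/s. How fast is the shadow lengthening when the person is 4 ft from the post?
3/2 ft/s

By similar triangles: 22/(x+s) = 6/s
Solving: s = 6x/16
ds/dt = 6/16 · dx/dt = 3/8 · 4 = 3/2 ft/s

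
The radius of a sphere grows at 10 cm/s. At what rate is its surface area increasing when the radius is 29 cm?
2320π cm²/s

S = 4πr²
dS/dt = dS/dr · dr/dt = 8πr · 10
At r = 29: dS/dt = 2320π cm²/s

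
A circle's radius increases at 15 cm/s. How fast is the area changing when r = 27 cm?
810π cm²/s

A = πr²
dA/dt = 2πr · dr/dt = 2π(27)(15) = 810π cm²/s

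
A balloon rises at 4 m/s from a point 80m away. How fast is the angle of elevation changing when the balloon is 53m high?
0.034749 rad/s

tan(θ) = y/80
sec²(θ) · dθ/dt = (1/80) · dy/dt
dθ/dt = cos²(θ)/80 · 4 = 80/(80² + 53²) · 4
dθ/dt = 0.034749 rad/s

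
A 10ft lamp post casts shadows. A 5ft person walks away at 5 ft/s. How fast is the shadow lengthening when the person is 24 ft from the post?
5 ft/s

By similar triangles: 10/(x+s) = 5/s
Solving: s = 5x/5
ds/dt = 5/5 · dx/dt = 1 · 5 = 5 ft/s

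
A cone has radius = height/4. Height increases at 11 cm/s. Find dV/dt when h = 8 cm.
44π cm³/s

V = (1/3)π(h/4)²h = πh³/48
dV/dt = πh²/16 · 11
At h = 8: dV/dt = 44π cm³/s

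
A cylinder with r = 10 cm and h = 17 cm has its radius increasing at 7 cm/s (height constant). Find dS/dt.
518π cm²/s

S = 2πrh + 2πr² (lateral + bases)
dS/dt = (2πh + 4πr)·dr/dt = (2π·17 + 4π·10)·7
= 518π cm²/s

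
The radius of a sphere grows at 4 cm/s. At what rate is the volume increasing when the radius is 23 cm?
8464π cm³/s

V = (4/3)πr³
dV/dt = dV/dr · dr/dt = 4πr² · 4
At r = 23: dV/dt = 8464π cm³/s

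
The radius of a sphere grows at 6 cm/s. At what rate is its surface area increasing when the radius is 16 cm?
768π cm²/s

S = 4πr²
dS/dt = dS/dr · dr/dt = 8πr · 6
At r = 16: dS/dt = 768π cm²/s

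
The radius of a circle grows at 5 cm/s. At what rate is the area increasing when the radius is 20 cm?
200π cm²/s

A = πr²
dA/dt = 2πr · dr/dt = 2π(20)(5) = 200π cm²/s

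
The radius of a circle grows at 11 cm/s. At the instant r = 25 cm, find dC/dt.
22π cm/s

C = 2πr
dC/dt = 2π · dr/dt = 2π · 11 = 22π cm/s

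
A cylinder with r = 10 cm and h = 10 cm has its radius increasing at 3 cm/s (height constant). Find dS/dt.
180π cm²/s

S = 2πrh + 2πr² (lateral + bases)
dS/dt = (2πh + 4πr)·dr/dt = (2π·10 + 4π·10)·3
= 180π cm²/s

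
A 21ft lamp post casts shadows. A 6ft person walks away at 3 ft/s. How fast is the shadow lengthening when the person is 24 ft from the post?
6/5 ft/s

By similar triangles: 21/(x+s) = 6/s
Solving: s = 6x/15
ds/dt = 6/15 · dx/dt = 2/5 · 3 = 6/5 ft/s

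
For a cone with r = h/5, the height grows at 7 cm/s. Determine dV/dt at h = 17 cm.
2023π/25 cm³/s

V = (1/3)π(h/5)²h = πh³/75
dV/dt = πh²/25 · 7
At h = 17: dV/dt = 2023π/25 cm³/s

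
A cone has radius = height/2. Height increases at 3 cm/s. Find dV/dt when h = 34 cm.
867π cm³/s

V = (1/3)π(h/2)²h = πh³/12
dV/dt = πh²/4 · 3
At h = 34: dV/dt = 867π cm³/s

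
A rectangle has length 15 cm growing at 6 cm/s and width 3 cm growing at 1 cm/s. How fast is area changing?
33 cm²/s

A = lw
dA/dt = w·dl/dt + l·dw/dt = 3·6 + 15·1 = 33 cm²/s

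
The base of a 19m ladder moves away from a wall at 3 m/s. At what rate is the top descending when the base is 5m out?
5√21/28 ≈ 0.8183 m/s

x² + y² = 19²
2x·dx/dt + 2y·dy/dt = 0
dy/dt = -x/y · dx/dt = -5/(4√21) · 3 = -5√21/28 m/s
The top is descending at 5√21/28 ≈ 0.8183 m/s.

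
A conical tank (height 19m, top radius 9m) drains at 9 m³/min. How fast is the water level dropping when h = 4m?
361/(144π) ≈ 0.798 m/min

r/h = 9/19, so r = (9/19)h
V = (1/3)πr²h = (1/3)π((9/19)h)²h = (27/361)πh³
dV/dh = (81/361)πh²
dh/dt = (dV/dt)/(dV/dh) = -9/((81/361)π·4²) = -361/(144π) m/min
The level is dropping at 361/(144π) ≈ 0.798 m/min.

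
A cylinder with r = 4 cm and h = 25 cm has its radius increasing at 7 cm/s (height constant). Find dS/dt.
462π cm²/s

S = 2πrh + 2πr² (lateral + bases)
dS/dt = (2πh + 4πr)·dr/dt = (2π·25 + 4π·4)·7
= 462π cm²/s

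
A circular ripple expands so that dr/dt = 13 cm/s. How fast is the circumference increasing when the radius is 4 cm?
26π cm/s

C = 2πr
dC/dt = 2π · dr/dt = 2π · 13 = 26π cm/s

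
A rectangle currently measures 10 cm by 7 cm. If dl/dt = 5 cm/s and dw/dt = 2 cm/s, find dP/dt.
14 cm/s

P = 2(l + w)
dP/dt = 2(dl/dt + dw/dt) = 2(5 + 2) = 14 cm/s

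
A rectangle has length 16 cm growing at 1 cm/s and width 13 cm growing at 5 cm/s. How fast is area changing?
93 cm²/s

A = lw
dA/dt = w·dl/dt + l·dw/dt = 13·1 + 16·5 = 93 cm²/s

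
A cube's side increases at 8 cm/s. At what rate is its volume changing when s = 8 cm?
1536 cm³/s

V = s³
dV/dt = 3s² · ds/dt = 3·8²·8 = 1536 cm³/s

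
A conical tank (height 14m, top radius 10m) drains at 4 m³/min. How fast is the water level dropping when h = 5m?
196/(625π) ≈ 0.09982 m/min

r/h = 10/14, so r = (5/7)h
V = (1/3)πr²h = (1/3)π((5/7)h)²h = (25/147)πh³
dV/dh = (25/49)πh²
dh/dt = (dV/dt)/(dV/dh) = -4/((25/49)π·5²) = -196/(625π) m/min
The level is dropping at 196/(625π) ≈ 0.09982 m/min.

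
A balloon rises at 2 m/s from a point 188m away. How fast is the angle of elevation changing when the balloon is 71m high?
0.00931 rad/s

tan(θ) = y/188
sec²(θ) · dθ/dt = (1/188) · dy/dt
dθ/dt = cos²(θ)/188 · 2 = 188/(188² + 71²) · 2
dθ/dt = 0.00931 rad/s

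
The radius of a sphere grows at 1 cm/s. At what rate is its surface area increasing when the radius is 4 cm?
32π cm²/s

S = 4πr²
dS/dt = dS/dr · dr/dt = 8πr · 1
At r = 4: dS/dt = 32π cm²/s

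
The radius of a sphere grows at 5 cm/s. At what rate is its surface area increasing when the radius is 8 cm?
320π cm²/s

S = 4πr²
dS/dt = dS/dr · dr/dt = 8πr · 5
At r = 8: dS/dt = 320π cm²/s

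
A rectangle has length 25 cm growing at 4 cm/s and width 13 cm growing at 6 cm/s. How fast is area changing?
202 cm²/s

A = lw
dA/dt = w·dl/dt + l·dw/dt = 13·4 + 25·6 = 202 cm²/s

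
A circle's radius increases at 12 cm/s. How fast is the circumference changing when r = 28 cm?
24π cm/s

C = 2πr
dC/dt = 2π · dr/dt = 2π · 12 = 24π cm/s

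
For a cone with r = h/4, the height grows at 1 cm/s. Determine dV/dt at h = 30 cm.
225π/4 cm³/s

V = (1/3)π(h/4)²h = πh³/48
dV/dt = πh²/16 · 1
At h = 30: dV/dt = 225π/4 cm³/s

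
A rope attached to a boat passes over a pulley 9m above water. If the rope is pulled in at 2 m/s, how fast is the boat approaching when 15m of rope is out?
5/2 = 2.5 m/s

rope² = x² + 9²
x = √(15² - 9²) = 12
dx/dt = (rope/x) · d(rope)/dt = (15/12) · (-2) = -5/2 m/s
The boat approaches at 5/2 = 2.5 m/s.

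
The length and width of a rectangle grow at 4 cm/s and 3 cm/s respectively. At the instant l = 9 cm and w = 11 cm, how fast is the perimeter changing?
14 cm/s

P = 2(l + w)
dP/dt = 2(dl/dt + dw/dt) = 2(4 + 3) = 14 cm/s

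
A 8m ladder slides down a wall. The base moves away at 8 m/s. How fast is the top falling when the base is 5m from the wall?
40√39/39 ≈ 6.405 m/s

x² + y² = 8²
2x·dx/dt + 2y·dy/dt = 0
dy/dt = -x/y · dx/dt = -5/√39 · 8 = -40√39/39 m/s
The top is descending at 40√39/39 ≈ 6.405 m/s.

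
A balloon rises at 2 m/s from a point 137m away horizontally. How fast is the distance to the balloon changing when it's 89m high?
89√26690/13345 ≈ 1.09 m/s

z² = 137² + y²
z = √(137² + 89²) = √26690
dz/dt = y/z · dy/dt = 89/√26690 · 2 = 89√26690/13345 ≈ 1.09 m/s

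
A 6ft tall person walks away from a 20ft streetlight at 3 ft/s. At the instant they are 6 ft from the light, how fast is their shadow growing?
9/7 ft/s

By similar triangles: 20/(x+s) = 6/s
Solving: s = 6x/14
ds/dt = 6/14 · dx/dt = 3/7 · 3 = 9/7 ft/s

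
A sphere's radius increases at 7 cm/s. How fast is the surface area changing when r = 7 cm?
392π cm²/s

S = 4πr²
dS/dt = dS/dr · dr/dt = 8πr · 7
At r = 7: dS/dt = 392π cm²/s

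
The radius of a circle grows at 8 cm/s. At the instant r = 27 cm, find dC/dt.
16π cm/s

C = 2πr
dC/dt = 2π · dr/dt = 2π · 8 = 16π cm/s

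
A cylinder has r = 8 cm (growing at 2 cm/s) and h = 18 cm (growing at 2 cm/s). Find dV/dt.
704π cm³/s

V = πr²h
dV/dt = 2πrh·dr/dt + πr²·dh/dt
= 2π(8)(18)(2) + π(8)²(2)
= 704π cm³/s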